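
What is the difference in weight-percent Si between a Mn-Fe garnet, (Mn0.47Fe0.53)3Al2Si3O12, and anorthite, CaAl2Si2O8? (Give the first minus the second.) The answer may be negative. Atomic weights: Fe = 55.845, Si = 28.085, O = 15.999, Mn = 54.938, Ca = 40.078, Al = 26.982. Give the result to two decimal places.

Si in (Mn0.47Fe0.53)3Al2Si3O12: molar mass 496.463 g/mol; 3×28.085 = 84.255 g → 16.97 wt%.
Si in CaAl2Si2O8: molar mass 278.204 g/mol; 2×28.085 = 56.170 g → 20.19 wt%.
Difference = 16.97 − 20.19 = -3.22 percentage points.

-3.22 percentage points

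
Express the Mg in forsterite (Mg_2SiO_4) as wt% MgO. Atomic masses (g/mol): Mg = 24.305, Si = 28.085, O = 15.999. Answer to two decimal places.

M(Mg_2SiO_4) = 140.691 g/mol; M(MgO) = 40.304 g/mol.
Moles MgO per formula unit = 2 Mg ÷ 1 = 2.0000.
MgO fraction = (2.0000 × 40.304) / 140.691 = 80.608/140.691 = 0.5729.

57.29 wt%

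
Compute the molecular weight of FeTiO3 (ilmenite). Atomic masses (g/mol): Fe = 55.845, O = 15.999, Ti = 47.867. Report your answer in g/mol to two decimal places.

M = 1*55.845 + 1*47.867 + 3*15.999

151.71 g/mol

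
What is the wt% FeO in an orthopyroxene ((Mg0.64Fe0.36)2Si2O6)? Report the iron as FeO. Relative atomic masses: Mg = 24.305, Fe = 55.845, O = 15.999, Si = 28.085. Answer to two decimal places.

Formula mass = 223.483 g/mol.
0.72 Fe → 0.7200 mol FeO per formula unit; M(FeO) = 71.844, so FeO mass = 51.728 g.
51.728/223.483 × 100 = 23.15 wt%.

23.15 wt%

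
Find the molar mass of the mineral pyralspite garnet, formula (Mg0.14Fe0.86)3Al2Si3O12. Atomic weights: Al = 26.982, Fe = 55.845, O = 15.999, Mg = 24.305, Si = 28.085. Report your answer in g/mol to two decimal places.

M = 0.42(24.305) + 2.58(55.845) + 2(26.982) + 3(28.085) + 12(15.999)

484.50 g/mol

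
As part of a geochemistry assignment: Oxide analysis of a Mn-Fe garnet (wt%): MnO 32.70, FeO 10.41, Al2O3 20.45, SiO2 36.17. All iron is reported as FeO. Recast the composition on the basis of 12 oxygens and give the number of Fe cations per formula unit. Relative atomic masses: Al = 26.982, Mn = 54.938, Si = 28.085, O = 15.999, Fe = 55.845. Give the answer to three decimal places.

32.70 wt% MnO ÷ 70.937 g/mol = 0.46097 mol, giving 0.46097 Mn and 0.46097 O.
10.41 wt% FeO ÷ 71.844 g/mol = 0.14490 mol, giving 0.14490 Fe and 0.14490 O.
20.45 wt% Al2O3 ÷ 101.961 g/mol = 0.20057 mol, giving 0.40114 Al and 0.60171 O.
36.17 wt% SiO2 ÷ 60.083 g/mol = 0.60200 mol, giving 0.60200 Si and 1.20400 O.
Oxygen sums to 2.41158; scaling by 12/2.41158 = 4.97599 puts the formula on 12 O.
Fe: 0.14490 × 4.97599 = 0.721 atoms per formula unit.

0.721 Fe apfu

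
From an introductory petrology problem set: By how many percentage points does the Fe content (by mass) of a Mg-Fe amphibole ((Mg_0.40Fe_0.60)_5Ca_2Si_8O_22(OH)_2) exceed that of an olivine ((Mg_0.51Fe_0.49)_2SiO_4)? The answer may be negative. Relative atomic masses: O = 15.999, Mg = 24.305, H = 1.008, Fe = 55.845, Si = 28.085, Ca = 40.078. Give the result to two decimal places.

-13.42 percentage points

M((Mg_0.40Fe_0.60)_5Ca_2Si_8O_22(OH)_2) = 906.973 g/mol, so wt% Fe = 167.535/906.973 × 100 = 18.47%.
M((Mg_0.51Fe_0.49)_2SiO_4) = 171.600 g/mol, so wt% Fe = 54.728/171.600 × 100 = 31.89%.
18.47 − 31.89 = -13.42 pp.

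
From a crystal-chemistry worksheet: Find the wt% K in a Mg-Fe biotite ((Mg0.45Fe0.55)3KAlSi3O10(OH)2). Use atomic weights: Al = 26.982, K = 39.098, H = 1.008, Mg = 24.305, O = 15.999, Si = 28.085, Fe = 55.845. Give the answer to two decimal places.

8.33 wt%

M((Mg0.45Fe0.55)3KAlSi3O10(OH)2) = 469.295 g/mol.
K contributes 1 × 39.098 = 39.098 g per mole.
39.098/469.295 = 0.0833 → 8.33%.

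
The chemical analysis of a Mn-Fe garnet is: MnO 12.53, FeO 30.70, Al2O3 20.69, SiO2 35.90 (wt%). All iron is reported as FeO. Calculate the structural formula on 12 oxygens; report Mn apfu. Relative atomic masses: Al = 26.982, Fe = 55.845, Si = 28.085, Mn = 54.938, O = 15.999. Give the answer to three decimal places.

MnO (M=70.937): mol = 0.17664; Mn = 0.17664, O = 0.17664.
FeO (M=71.844): mol = 0.42731; Fe = 0.42731, O = 0.42731.
Al2O3 (M=101.961): mol = 0.20292; Al = 0.40584, O = 0.60876.
SiO2 (M=60.083): mol = 0.59751; Si = 0.59751, O = 1.19502.
ΣO = 2.40773; factor = 12/ΣO = 4.98395.
Mn apfu = 0.17664 × 4.98395 = 0.880.

0.880 Mn apfu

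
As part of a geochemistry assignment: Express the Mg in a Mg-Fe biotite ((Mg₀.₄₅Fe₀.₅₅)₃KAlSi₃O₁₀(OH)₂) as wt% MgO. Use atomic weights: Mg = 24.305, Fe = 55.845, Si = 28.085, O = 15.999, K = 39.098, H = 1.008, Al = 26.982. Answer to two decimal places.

11.59 wt%

Molar mass of (Mg₀.₄₅Fe₀.₅₅)₃KAlSi₃O₁₀(OH)₂ = 1.35×24.305 + 1.65×55.845 + 1×39.098 + 1×26.982 + 3×28.085 + 12×15.999 + 2×1.008 = 469.295 g/mol.
Each formula unit contains 1.35 Mg, equivalent to 1.35/1 = 1.3500 mol MgO.
M(MgO) = 1×24.305 + 1×15.999 = 40.304 g/mol.
Mass of MgO per formula unit = 1.3500 × 40.304 = 54.410 g.
MgO wt% = 54.410 / 469.295 × 100 = 11.59%.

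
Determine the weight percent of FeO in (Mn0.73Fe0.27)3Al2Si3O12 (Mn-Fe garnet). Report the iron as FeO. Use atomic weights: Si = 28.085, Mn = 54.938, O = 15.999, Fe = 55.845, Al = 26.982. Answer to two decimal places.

11.74 wt%

Formula mass = 495.756 g/mol.
0.81 Fe → 0.8100 mol FeO per formula unit; M(FeO) = 71.844, so FeO mass = 58.194 g.
58.194/495.756 × 100 = 11.74 wt%.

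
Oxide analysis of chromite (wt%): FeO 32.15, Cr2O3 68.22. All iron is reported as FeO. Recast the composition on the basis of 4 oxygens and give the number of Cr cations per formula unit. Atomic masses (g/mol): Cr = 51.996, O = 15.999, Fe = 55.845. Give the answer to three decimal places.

32.15 wt% FeO ÷ 71.844 g/mol = 0.44750 mol, giving 0.44750 Fe and 0.44750 O.
68.22 wt% Cr2O3 ÷ 151.989 g/mol = 0.44885 mol, giving 0.89770 Cr and 1.34655 O.
Oxygen sums to 1.79405; scaling by 4/1.79405 = 2.22959 puts the formula on 4 O.
Cr: 0.89770 × 2.22959 = 2.002 atoms per formula unit.

2.002 Cr apfu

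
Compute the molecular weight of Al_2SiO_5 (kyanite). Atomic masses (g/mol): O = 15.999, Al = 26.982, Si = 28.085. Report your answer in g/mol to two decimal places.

162.04 g/mol

Al: 2 × 26.982 = 53.9640
Si: 1 × 28.085 = 28.0850
O: 5 × 15.999 = 79.9950
Summing the contributions gives the formula mass.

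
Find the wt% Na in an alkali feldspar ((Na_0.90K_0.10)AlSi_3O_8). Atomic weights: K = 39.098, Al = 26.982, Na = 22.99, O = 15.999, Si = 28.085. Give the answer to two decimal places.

Molar mass of (Na_0.90K_0.10)AlSi_3O_8: 0.90*22.99 + 0.10*39.098 + 1*26.982 + 3*28.085 + 8*15.999 = 263.830 g/mol.
Mass of Na per formula unit: 0.90 × 22.99 = 20.691 g.
Weight fraction Na = 20.691 / 263.830 = 0.0784.

7.84 weight percent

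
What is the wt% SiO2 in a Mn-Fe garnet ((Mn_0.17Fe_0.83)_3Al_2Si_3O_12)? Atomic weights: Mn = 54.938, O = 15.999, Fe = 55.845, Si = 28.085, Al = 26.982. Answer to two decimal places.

Formula mass = 497.279 g/mol.
3 Si → 3.0000 mol SiO2 per formula unit; M(SiO2) = 60.083, so SiO2 mass = 180.249 g.
180.249/497.279 × 100 = 36.25 wt%.

36.25 wt%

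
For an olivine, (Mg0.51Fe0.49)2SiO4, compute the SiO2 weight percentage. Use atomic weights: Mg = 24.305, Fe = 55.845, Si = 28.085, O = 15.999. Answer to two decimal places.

M((Mg0.51Fe0.49)2SiO4) = 171.600 g/mol; M(SiO2) = 60.083 g/mol.
Moles SiO2 per formula unit = 1 Si ÷ 1 = 1.0000.
SiO2 fraction = (1.0000 × 60.083) / 171.600 = 60.083/171.600 = 0.3501.

35.01 wt%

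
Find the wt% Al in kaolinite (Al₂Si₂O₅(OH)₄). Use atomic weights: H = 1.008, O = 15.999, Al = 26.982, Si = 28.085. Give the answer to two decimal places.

20.90 wt%

M(Al₂Si₂O₅(OH)₄) = 258.157 g/mol.
Al contributes 2 × 26.982 = 53.964 g per mole.
53.964/258.157 = 0.2090 → 20.90%.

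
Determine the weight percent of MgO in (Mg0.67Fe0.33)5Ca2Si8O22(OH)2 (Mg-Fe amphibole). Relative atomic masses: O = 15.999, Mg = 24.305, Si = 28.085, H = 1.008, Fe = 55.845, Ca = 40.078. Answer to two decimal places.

Formula mass = 864.394 g/mol.
3.35 Mg → 3.3500 mol MgO per formula unit; M(MgO) = 40.304, so MgO mass = 135.018 g.
135.018/864.394 × 100 = 15.62 wt%.

15.62 wt%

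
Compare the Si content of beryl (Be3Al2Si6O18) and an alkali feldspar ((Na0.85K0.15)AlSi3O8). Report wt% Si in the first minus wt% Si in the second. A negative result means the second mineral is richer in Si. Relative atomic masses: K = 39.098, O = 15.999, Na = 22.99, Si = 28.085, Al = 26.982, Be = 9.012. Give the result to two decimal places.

-0.49 percentage points

M(Be3Al2Si6O18) = 537.492 g/mol, so wt% Si = 168.510/537.492 × 100 = 31.35%.
M((Na0.85K0.15)AlSi3O8) = 264.635 g/mol, so wt% Si = 84.255/264.635 × 100 = 31.84%.
31.35 − 31.84 = -0.49 pp.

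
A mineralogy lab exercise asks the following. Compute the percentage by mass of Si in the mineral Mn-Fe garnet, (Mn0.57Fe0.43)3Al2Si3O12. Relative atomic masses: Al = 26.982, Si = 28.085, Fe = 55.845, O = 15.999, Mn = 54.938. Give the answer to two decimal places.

16.98 wt%

M((Mn0.57Fe0.43)3Al2Si3O12) = 496.191 g/mol.
Si contributes 3 × 28.085 = 84.255 g per mole.
84.255/496.191 = 0.1698 → 16.98%.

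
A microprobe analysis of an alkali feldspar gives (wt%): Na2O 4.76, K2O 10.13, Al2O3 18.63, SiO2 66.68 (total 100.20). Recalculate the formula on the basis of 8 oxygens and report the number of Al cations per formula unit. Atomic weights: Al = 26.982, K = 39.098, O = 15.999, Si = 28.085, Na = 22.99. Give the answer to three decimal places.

0.990 Al apfu

Na2O: 4.76/61.979 = 0.07680 mol → 0.15360 mol Na, 0.07680 mol O.
K2O: 10.13/94.195 = 0.10754 mol → 0.21508 mol K, 0.10754 mol O.
Al2O3: 18.63/101.961 = 0.18272 mol → 0.36544 mol Al, 0.54816 mol O.
SiO2: 66.68/60.083 = 1.10980 mol → 1.10980 mol Si, 2.21960 mol O.
Total oxygen = 2.95210 mol. Normalization factor = 8/2.95210 = 2.70994.
Al per 8 O = 0.36544 × 2.70994 = 0.990.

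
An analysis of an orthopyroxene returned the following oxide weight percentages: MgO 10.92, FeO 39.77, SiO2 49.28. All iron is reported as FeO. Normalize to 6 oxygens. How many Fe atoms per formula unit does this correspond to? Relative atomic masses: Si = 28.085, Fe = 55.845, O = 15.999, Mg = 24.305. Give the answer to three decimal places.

MgO: 10.92/40.304 = 0.27094 mol → 0.27094 mol Mg, 0.27094 mol O.
FeO: 39.77/71.844 = 0.55356 mol → 0.55356 mol Fe, 0.55356 mol O.
SiO2: 49.28/60.083 = 0.82020 mol → 0.82020 mol Si, 1.64040 mol O.
Total oxygen = 2.46490 mol. Normalization factor = 6/2.46490 = 2.43418.
Fe per 6 O = 0.55356 × 2.43418 = 1.347.

1.347 Fe apfu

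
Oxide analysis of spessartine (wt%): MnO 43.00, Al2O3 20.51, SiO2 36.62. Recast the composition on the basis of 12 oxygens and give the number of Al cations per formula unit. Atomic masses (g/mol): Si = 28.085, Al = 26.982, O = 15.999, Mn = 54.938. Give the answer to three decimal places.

1.988 Al apfu

43.00 wt% MnO ÷ 70.937 g/mol = 0.60617 mol, giving 0.60617 Mn and 0.60617 O.
20.51 wt% Al2O3 ÷ 101.961 g/mol = 0.20116 mol, giving 0.40232 Al and 0.60348 O.
36.62 wt% SiO2 ÷ 60.083 g/mol = 0.60949 mol, giving 0.60949 Si and 1.21898 O.
Oxygen sums to 2.42863; scaling by 12/2.42863 = 4.94106 puts the formula on 12 O.
Al: 0.40232 × 4.94106 = 1.988 atoms per formula unit.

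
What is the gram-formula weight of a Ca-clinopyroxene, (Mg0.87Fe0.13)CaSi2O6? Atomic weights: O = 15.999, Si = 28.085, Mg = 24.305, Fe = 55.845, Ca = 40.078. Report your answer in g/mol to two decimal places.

220.65 g/mol

The formula mass is the sum 0.87*24.305 + 0.13*55.845 + 1*40.078 + 2*28.085 + 6*15.999.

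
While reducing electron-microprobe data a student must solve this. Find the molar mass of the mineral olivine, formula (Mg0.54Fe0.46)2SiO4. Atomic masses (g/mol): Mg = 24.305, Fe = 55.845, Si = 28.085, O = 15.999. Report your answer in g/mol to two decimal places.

The formula mass is the sum 1.08*24.305 + 0.92*55.845 + 1*28.085 + 4*15.999.

169.71 g/mol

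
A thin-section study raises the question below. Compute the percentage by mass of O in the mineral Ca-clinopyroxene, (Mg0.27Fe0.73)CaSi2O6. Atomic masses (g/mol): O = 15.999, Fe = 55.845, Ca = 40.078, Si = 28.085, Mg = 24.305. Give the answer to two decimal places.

Formula mass = 0.27·24.305 + 0.73·55.845 + 1·40.078 + 2·28.085 + 6·15.999 = 239.571 g/mol, of which 95.994 g is O.
So O makes up 95.994/239.571 = 0.4007 of the mass, i.e. 40.07%.

40.07 wt%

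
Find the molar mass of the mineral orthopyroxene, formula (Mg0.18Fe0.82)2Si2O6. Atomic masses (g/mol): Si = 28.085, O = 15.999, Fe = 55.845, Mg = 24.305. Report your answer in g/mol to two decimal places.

The formula mass is the sum 0.36×24.305 + 1.64×55.845 + 2×28.085 + 6×15.999.

252.50 g/mol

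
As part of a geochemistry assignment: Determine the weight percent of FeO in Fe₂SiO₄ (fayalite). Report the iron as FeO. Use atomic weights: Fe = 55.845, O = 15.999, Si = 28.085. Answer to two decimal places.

70.51 wt%

Formula mass = 203.771 g/mol.
2 Fe → 2.0000 mol FeO per formula unit; M(FeO) = 71.844, so FeO mass = 143.688 g.
143.688/203.771 × 100 = 70.51 wt%.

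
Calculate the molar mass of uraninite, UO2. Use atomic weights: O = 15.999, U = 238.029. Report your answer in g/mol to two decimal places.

The formula mass is the sum 1*238.029 + 2*15.999.

270.03 g/mol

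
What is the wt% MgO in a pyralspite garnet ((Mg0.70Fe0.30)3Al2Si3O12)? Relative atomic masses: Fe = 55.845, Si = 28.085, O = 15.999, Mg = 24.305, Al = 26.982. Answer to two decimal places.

19.61 wt%

M((Mg0.70Fe0.30)3Al2Si3O12) = 431.508 g/mol; M(MgO) = 40.304 g/mol.
Moles MgO per formula unit = 2.10 Mg ÷ 1 = 2.1000.
MgO fraction = (2.1000 × 40.304) / 431.508 = 84.638/431.508 = 0.1961.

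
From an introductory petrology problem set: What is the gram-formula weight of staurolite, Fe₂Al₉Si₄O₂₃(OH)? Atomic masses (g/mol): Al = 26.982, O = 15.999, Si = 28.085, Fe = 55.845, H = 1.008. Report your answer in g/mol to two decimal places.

851.85 g/mol

M = 2×55.845 + 9×26.982 + 4×28.085 + 24×15.999 + 1×1.008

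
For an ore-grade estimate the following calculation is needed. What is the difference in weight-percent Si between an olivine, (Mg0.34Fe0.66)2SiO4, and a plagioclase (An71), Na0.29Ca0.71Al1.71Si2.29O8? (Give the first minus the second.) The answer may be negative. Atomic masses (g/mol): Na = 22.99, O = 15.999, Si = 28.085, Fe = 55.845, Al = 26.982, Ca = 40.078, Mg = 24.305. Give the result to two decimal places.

First mineral: 28.085 g Si in 182.324 g formula = 15.40 wt% Si.
Second mineral: 64.315 g Si in 273.568 g formula = 23.51 wt% Si.
15.40% − 23.51% gives a difference of -8.11 percentage points.

-8.11 percentage points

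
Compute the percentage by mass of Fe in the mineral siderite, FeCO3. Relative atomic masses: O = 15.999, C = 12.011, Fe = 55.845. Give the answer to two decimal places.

48.20 weight percent

M(FeCO3) = 115.853 g/mol.
Fe contributes 1 × 55.845 = 55.845 g per mole.
55.845/115.853 = 0.4820 → 48.20%.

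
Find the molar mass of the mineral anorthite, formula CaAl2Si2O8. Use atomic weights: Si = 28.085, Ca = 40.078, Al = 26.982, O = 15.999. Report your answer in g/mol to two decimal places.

M = 1(40.078) + 2(26.982) + 2(28.085) + 8(15.999)

278.20 g/mol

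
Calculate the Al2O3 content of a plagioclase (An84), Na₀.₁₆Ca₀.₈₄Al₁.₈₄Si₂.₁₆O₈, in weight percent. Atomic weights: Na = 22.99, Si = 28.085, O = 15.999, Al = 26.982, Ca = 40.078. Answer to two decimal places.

34.03 wt%

Formula mass = 275.646 g/mol.
1.84 Al → 0.9200 mol Al2O3 per formula unit; M(Al2O3) = 101.961, so Al2O3 mass = 93.804 g.
93.804/275.646 × 100 = 34.03 wt%.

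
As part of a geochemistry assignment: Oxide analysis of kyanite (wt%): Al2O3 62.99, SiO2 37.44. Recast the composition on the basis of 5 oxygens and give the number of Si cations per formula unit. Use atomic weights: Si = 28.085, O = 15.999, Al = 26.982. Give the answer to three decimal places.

1.005 Si apfu

Al2O3: 62.99/101.961 = 0.61779 mol → 1.23558 mol Al, 1.85337 mol O.
SiO2: 37.44/60.083 = 0.62314 mol → 0.62314 mol Si, 1.24628 mol O.
Total oxygen = 3.09965 mol. Normalization factor = 5/3.09965 = 1.61309.
Si per 5 O = 0.62314 × 1.61309 = 1.005.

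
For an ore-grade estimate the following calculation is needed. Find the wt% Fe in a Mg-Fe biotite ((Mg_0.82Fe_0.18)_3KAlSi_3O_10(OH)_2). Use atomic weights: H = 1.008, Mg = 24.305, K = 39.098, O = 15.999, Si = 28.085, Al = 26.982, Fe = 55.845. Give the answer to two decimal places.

6.94 wt%

Molar mass of (Mg_0.82Fe_0.18)_3KAlSi_3O_10(OH)_2: 2.46*24.305 + 0.54*55.845 + 1*39.098 + 1*26.982 + 3*28.085 + 12*15.999 + 2*1.008 = 434.286 g/mol.
Mass of Fe per formula unit: 0.54 × 55.845 = 30.156 g.
Weight fraction Fe = 30.156 / 434.286 = 0.0694.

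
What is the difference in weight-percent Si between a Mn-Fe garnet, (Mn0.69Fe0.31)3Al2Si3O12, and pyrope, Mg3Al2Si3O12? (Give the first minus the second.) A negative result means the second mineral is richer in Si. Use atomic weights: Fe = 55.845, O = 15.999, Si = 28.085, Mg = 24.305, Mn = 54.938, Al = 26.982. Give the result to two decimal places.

M((Mn0.69Fe0.31)3Al2Si3O12) = 495.865 g/mol, so wt% Si = 84.255/495.865 × 100 = 16.99%.
M(Mg3Al2Si3O12) = 403.122 g/mol, so wt% Si = 84.255/403.122 × 100 = 20.90%.
16.99 − 20.90 = -3.91 pp.

-3.91 percentage points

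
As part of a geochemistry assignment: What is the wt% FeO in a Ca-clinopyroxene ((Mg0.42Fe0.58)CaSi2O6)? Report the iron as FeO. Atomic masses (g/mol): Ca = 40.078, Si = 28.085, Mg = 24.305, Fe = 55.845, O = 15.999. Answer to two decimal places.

17.74 wt%

Molar mass of (Mg0.42Fe0.58)CaSi2O6 = 0.42×24.305 + 0.58×55.845 + 1×40.078 + 2×28.085 + 6×15.999 = 234.840 g/mol.
Each formula unit contains 0.58 Fe, equivalent to 0.58/1 = 0.5800 mol FeO.
M(FeO) = 1×55.845 + 1×15.999 = 71.844 g/mol.
Mass of FeO per formula unit = 0.5800 × 71.844 = 41.670 g.
FeO wt% = 41.670 / 234.840 × 100 = 17.74%.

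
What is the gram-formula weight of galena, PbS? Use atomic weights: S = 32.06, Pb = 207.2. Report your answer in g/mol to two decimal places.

239.26 g/mol

The formula mass is the sum 1·207.2 + 1·32.06.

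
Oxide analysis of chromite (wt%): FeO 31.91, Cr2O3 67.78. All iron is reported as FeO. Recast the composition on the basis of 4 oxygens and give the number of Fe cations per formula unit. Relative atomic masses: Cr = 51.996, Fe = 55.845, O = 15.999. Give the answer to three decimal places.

31.91 wt% FeO ÷ 71.844 g/mol = 0.44416 mol, giving 0.44416 Fe and 0.44416 O.
67.78 wt% Cr2O3 ÷ 151.989 g/mol = 0.44595 mol, giving 0.89190 Cr and 1.33785 O.
Oxygen sums to 1.78201; scaling by 4/1.78201 = 2.24466 puts the formula on 4 O.
Fe: 0.44416 × 2.24466 = 0.997 atoms per formula unit.

0.997 Fe apfu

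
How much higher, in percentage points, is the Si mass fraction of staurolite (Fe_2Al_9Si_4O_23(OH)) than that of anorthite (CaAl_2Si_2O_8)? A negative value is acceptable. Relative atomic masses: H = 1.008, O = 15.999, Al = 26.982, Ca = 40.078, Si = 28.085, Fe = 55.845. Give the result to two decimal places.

First mineral: 112.340 g Si in 851.852 g formula = 13.19 wt% Si.
Second mineral: 56.170 g Si in 278.204 g formula = 20.19 wt% Si.
13.19% − 20.19% gives a difference of -7.00 percentage points.

-7.00 percentage points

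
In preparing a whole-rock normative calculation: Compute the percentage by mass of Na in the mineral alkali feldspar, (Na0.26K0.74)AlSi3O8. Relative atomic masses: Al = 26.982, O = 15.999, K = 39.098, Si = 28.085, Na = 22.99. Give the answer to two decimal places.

2.18 mass %

Formula mass = 0.26·22.99 + 0.74·39.098 + 1·26.982 + 3·28.085 + 8·15.999 = 274.139 g/mol, of which 5.977 g is Na.
So Na makes up 5.977/274.139 = 0.0218 of the mass, i.e. 2.18%.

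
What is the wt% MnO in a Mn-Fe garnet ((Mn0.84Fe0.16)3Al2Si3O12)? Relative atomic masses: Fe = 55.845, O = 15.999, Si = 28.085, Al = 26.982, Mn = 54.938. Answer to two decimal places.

Formula mass = 495.456 g/mol.
2.52 Mn → 2.5200 mol MnO per formula unit; M(MnO) = 70.937, so MnO mass = 178.761 g.
178.761/495.456 × 100 = 36.08 wt%.

36.08 wt%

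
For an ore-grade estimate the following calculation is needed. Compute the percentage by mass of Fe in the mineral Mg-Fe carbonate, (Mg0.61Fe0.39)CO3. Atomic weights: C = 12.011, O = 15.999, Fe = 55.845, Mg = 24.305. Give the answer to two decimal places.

22.54 mass %

Formula mass = 0.61·24.305 + 0.39·55.845 + 1·12.011 + 3·15.999 = 96.614 g/mol, of which 21.780 g is Fe.
So Fe makes up 21.780/96.614 = 0.2254 of the mass, i.e. 22.54%.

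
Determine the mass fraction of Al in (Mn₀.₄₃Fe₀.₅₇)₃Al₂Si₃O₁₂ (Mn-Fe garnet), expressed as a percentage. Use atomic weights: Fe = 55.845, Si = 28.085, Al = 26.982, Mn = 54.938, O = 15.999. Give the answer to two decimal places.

10.87 mass %

M((Mn₀.₄₃Fe₀.₅₇)₃Al₂Si₃O₁₂) = 496.572 g/mol.
Al contributes 2 × 26.982 = 53.964 g per mole.
53.964/496.572 = 0.1087 → 10.87%.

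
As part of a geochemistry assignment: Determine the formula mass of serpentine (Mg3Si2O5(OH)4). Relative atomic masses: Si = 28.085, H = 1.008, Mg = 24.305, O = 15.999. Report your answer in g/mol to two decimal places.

The formula mass is the sum 3·24.305 + 2·28.085 + 9·15.999 + 4·1.008.

277.11 g/mol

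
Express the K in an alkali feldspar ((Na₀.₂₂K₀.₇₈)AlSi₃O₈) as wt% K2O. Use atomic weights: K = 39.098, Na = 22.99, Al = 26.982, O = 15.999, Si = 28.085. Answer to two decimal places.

Molar mass of (Na₀.₂₂K₀.₇₈)AlSi₃O₈ = 0.22*22.99 + 0.78*39.098 + 1*26.982 + 3*28.085 + 8*15.999 = 274.783 g/mol.
Each formula unit contains 0.78 K, equivalent to 0.78/2 = 0.3900 mol K2O.
M(K2O) = 2×39.098 + 1×15.999 = 94.195 g/mol.
Mass of K2O per formula unit = 0.3900 × 94.195 = 36.736 g.
K2O wt% = 36.736 / 274.783 × 100 = 13.37%.

13.37 wt%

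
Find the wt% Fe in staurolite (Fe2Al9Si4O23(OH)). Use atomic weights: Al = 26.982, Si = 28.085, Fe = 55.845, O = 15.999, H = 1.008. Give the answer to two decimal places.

Formula mass = 2×55.845 + 9×26.982 + 4×28.085 + 24×15.999 + 1×1.008 = 851.852 g/mol, of which 111.690 g is Fe.
So Fe makes up 111.690/851.852 = 0.1311 of the mass, i.e. 13.11%.

13.11 mass %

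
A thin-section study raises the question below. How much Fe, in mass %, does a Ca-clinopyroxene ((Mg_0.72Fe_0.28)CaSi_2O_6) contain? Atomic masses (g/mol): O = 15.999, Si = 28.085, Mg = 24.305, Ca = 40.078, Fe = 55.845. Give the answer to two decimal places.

6.94 mass %

Molar mass of (Mg_0.72Fe_0.28)CaSi_2O_6: 0.72×24.305 + 0.28×55.845 + 1×40.078 + 2×28.085 + 6×15.999 = 225.378 g/mol.
Mass of Fe per formula unit: 0.28 × 55.845 = 15.637 g.
Weight fraction Fe = 15.637 / 225.378 = 0.0694.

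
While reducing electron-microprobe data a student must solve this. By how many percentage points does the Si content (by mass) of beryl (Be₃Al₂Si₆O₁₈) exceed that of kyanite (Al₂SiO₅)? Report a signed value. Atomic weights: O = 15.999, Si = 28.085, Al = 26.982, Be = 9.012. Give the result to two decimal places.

M(Be₃Al₂Si₆O₁₈) = 537.492 g/mol, so wt% Si = 168.510/537.492 × 100 = 31.35%.
M(Al₂SiO₅) = 162.044 g/mol, so wt% Si = 28.085/162.044 × 100 = 17.33%.
31.35 − 17.33 = 14.02 pp.

14.02 percentage points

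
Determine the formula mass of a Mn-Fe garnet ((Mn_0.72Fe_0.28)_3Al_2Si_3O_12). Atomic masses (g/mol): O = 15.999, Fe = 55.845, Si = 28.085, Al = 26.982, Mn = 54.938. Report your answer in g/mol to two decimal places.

M = 2.16(54.938) + 0.84(55.845) + 2(26.982) + 3(28.085) + 12(15.999)

495.78 g/mol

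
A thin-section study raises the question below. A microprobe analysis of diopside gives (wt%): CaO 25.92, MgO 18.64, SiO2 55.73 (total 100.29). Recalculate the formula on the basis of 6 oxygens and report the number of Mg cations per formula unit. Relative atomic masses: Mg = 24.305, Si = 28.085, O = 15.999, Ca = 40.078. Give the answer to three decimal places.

0.998 Mg apfu

25.92 wt% CaO ÷ 56.077 g/mol = 0.46222 mol, giving 0.46222 Ca and 0.46222 O.
18.64 wt% MgO ÷ 40.304 g/mol = 0.46249 mol, giving 0.46249 Mg and 0.46249 O.
55.73 wt% SiO2 ÷ 60.083 g/mol = 0.92755 mol, giving 0.92755 Si and 1.85510 O.
Oxygen sums to 2.77981; scaling by 6/2.77981 = 2.15842 puts the formula on 6 O.
Mg: 0.46249 × 2.15842 = 0.998 atoms per formula unit.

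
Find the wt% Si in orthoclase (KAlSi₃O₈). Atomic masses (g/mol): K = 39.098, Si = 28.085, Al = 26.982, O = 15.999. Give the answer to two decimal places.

Molar mass of KAlSi₃O₈: 1·39.098 + 1·26.982 + 3·28.085 + 8·15.999 = 278.327 g/mol.
Mass of Si per formula unit: 3 × 28.085 = 84.255 g.
Weight fraction Si = 84.255 / 278.327 = 0.3027.

30.27 wt%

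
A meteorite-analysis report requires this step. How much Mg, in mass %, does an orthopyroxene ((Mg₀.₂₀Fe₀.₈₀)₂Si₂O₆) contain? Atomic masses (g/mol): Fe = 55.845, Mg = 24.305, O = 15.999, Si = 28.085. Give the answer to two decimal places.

3.87 mass %

M((Mg₀.₂₀Fe₀.₈₀)₂Si₂O₆) = 251.238 g/mol.
Mg contributes 0.40 × 24.305 = 9.722 g per mole.
9.722/251.238 = 0.0387 → 3.87%.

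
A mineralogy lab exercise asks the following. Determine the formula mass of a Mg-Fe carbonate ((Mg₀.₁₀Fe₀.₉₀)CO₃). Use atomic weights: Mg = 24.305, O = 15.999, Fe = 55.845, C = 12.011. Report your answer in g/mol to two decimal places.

Mg: 0.10 × 24.305 = 2.4305
Fe: 0.90 × 55.845 = 50.2605
C: 1 × 12.011 = 12.0110
O: 3 × 15.999 = 47.9970
Summing the contributions gives the formula mass.

112.70 g/mol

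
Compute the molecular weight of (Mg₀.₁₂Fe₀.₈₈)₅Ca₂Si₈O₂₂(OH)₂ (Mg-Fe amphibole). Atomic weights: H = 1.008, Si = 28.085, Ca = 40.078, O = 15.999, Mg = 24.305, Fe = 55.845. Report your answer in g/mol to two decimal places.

951.13 g/mol

M = 0.60*24.305 + 4.40*55.845 + 2*40.078 + 8*28.085 + 24*15.999 + 2*1.008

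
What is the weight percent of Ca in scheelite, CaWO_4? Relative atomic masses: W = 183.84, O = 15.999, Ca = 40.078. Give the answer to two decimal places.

13.92 wt%

Molar mass of CaWO_4: 1·40.078 + 1·183.84 + 4·15.999 = 287.914 g/mol.
Mass of Ca per formula unit: 1 × 40.078 = 40.078 g.
Weight fraction Ca = 40.078 / 287.914 = 0.1392.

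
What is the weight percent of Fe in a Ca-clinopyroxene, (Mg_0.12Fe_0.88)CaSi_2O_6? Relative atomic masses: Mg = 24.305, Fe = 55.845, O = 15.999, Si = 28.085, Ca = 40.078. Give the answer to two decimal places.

20.12 wt%

Formula mass = 0.12*24.305 + 0.88*55.845 + 1*40.078 + 2*28.085 + 6*15.999 = 244.302 g/mol, of which 49.144 g is Fe.
So Fe makes up 49.144/244.302 = 0.2012 of the mass, i.e. 20.12%.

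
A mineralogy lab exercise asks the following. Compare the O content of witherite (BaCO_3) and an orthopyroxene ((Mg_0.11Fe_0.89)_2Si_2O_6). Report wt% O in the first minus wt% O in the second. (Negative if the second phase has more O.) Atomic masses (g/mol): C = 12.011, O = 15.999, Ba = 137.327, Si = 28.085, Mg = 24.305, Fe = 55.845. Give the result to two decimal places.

-13.04 percentage points

O in BaCO_3: molar mass 197.335 g/mol; 3×15.999 = 47.997 g → 24.32 wt%.
O in (Mg_0.11Fe_0.89)_2Si_2O_6: molar mass 256.915 g/mol; 6×15.999 = 95.994 g → 37.36 wt%.
Difference = 24.32 − 37.36 = -13.04 percentage points.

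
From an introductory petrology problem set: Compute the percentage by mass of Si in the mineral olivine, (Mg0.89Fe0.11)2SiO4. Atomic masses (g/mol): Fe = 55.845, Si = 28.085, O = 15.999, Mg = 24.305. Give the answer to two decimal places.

M((Mg0.89Fe0.11)2SiO4) = 147.630 g/mol.
Si contributes 1 × 28.085 = 28.085 g per mole.
28.085/147.630 = 0.1902 → 19.02%.

19.02 mass %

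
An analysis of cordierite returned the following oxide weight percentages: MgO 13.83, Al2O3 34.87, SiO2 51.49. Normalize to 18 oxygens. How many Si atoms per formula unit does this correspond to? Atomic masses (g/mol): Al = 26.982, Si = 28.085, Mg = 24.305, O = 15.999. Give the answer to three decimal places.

13.83 wt% MgO ÷ 40.304 g/mol = 0.34314 mol, giving 0.34314 Mg and 0.34314 O.
34.87 wt% Al2O3 ÷ 101.961 g/mol = 0.34199 mol, giving 0.68398 Al and 1.02597 O.
51.49 wt% SiO2 ÷ 60.083 g/mol = 0.85698 mol, giving 0.85698 Si and 1.71396 O.
Oxygen sums to 3.08307; scaling by 18/3.08307 = 5.83834 puts the formula on 18 O.
Si: 0.85698 × 5.83834 = 5.003 atoms per formula unit.

5.003 Si apfu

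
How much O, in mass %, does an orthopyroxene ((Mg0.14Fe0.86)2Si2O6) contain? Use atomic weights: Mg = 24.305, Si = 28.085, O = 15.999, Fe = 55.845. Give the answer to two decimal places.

Molar mass of (Mg0.14Fe0.86)2Si2O6: 0.28×24.305 + 1.72×55.845 + 2×28.085 + 6×15.999 = 255.023 g/mol.
Mass of O per formula unit: 6 × 15.999 = 95.994 g.
Weight fraction O = 95.994 / 255.023 = 0.3764.

37.64 mass %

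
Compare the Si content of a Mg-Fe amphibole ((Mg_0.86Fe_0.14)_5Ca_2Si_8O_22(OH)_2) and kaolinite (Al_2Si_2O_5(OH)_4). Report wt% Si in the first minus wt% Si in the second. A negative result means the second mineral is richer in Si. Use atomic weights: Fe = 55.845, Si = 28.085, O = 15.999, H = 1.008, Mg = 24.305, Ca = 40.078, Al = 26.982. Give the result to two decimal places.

First mineral: 224.680 g Si in 834.431 g formula = 26.93 wt% Si.
Second mineral: 56.170 g Si in 258.157 g formula = 21.76 wt% Si.
26.93% − 21.76% gives a difference of 5.17 percentage points.

5.17 percentage points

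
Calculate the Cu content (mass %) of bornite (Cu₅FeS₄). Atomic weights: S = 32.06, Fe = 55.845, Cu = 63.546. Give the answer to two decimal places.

63.32 mass %

Formula mass = 5·63.546 + 1·55.845 + 4·32.06 = 501.815 g/mol, of which 317.730 g is Cu.
So Cu makes up 317.730/501.815 = 0.6332 of the mass, i.e. 63.32%.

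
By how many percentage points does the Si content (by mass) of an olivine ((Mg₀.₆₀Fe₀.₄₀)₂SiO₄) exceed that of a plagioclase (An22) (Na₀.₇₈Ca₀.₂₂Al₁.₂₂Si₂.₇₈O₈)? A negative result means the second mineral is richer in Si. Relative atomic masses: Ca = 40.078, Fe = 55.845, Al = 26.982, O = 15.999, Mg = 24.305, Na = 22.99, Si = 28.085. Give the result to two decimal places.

-12.45 percentage points

First mineral: 28.085 g Si in 165.923 g formula = 16.93 wt% Si.
Second mineral: 78.076 g Si in 265.736 g formula = 29.38 wt% Si.
16.93% − 29.38% gives a difference of -12.45 percentage points.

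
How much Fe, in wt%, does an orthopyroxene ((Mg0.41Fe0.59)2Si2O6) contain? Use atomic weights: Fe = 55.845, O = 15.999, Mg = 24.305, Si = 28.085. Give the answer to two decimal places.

27.69 wt%

Formula mass = 0.82·24.305 + 1.18·55.845 + 2·28.085 + 6·15.999 = 237.991 g/mol, of which 65.897 g is Fe.
So Fe makes up 65.897/237.991 = 0.2769 of the mass, i.e. 27.69%.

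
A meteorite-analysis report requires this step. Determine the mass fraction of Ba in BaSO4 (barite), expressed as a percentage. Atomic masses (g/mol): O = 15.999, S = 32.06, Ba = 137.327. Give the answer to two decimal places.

58.84 weight percent

Molar mass of BaSO4: 1*137.327 + 1*32.06 + 4*15.999 = 233.383 g/mol.
Mass of Ba per formula unit: 1 × 137.327 = 137.327 g.
Weight fraction Ba = 137.327 / 233.383 = 0.5884.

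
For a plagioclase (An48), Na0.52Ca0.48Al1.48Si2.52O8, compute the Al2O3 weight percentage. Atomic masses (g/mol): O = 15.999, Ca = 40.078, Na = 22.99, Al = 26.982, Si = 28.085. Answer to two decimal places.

Formula mass = 269.892 g/mol.
1.48 Al → 0.7400 mol Al2O3 per formula unit; M(Al2O3) = 101.961, so Al2O3 mass = 75.451 g.
75.451/269.892 × 100 = 27.96 wt%.

27.96 wt%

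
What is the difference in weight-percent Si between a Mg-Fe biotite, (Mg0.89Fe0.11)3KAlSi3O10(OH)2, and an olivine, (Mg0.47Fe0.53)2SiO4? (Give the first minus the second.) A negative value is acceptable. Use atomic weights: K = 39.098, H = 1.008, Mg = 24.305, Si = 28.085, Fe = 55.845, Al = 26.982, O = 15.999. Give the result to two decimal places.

3.57 percentage points

First mineral: 84.255 g Si in 427.662 g formula = 19.70 wt% Si.
Second mineral: 28.085 g Si in 174.123 g formula = 16.13 wt% Si.
19.70% − 16.13% gives a difference of 3.57 percentage points.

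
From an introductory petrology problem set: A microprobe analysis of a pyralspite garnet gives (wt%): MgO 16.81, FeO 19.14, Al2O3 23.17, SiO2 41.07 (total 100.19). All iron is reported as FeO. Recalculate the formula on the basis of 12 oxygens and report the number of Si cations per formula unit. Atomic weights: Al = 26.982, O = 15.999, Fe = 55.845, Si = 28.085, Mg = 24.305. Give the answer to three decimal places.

3.002 Si apfu

MgO: 16.81/40.304 = 0.41708 mol → 0.41708 mol Mg, 0.41708 mol O.
FeO: 19.14/71.844 = 0.26641 mol → 0.26641 mol Fe, 0.26641 mol O.
Al2O3: 23.17/101.961 = 0.22724 mol → 0.45448 mol Al, 0.68172 mol O.
SiO2: 41.07/60.083 = 0.68355 mol → 0.68355 mol Si, 1.36710 mol O.
Total oxygen = 2.73231 mol. Normalization factor = 12/2.73231 = 4.39189.
Si per 12 O = 0.68355 × 4.39189 = 3.002.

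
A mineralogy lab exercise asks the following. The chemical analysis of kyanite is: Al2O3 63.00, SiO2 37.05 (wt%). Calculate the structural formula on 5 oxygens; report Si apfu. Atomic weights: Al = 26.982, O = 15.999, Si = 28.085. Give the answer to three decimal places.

0.999 Si apfu

63.00 wt% Al2O3 ÷ 101.961 g/mol = 0.61788 mol, giving 1.23576 Al and 1.85364 O.
37.05 wt% SiO2 ÷ 60.083 g/mol = 0.61665 mol, giving 0.61665 Si and 1.23330 O.
Oxygen sums to 3.08694; scaling by 5/3.08694 = 1.61973 puts the formula on 5 O.
Si: 0.61665 × 1.61973 = 0.999 atoms per formula unit.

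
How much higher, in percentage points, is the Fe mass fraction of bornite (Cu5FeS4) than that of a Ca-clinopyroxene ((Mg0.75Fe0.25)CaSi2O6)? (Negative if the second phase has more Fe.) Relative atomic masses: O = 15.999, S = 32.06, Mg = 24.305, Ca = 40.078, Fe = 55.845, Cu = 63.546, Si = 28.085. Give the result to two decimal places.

M(Cu5FeS4) = 501.815 g/mol, so wt% Fe = 55.845/501.815 × 100 = 11.13%.
M((Mg0.75Fe0.25)CaSi2O6) = 224.432 g/mol, so wt% Fe = 13.961/224.432 × 100 = 6.22%.
11.13 − 6.22 = 4.91 pp.

4.91 percentage points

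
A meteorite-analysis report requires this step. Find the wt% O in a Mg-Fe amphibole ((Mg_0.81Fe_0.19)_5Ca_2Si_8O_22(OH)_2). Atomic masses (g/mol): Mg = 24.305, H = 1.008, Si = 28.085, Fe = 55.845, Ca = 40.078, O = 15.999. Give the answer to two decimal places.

M((Mg_0.81Fe_0.19)_5Ca_2Si_8O_22(OH)_2) = 842.316 g/mol.
O contributes 24 × 15.999 = 383.976 g per mole.
383.976/842.316 = 0.4559 → 45.59%.

45.59 weight percent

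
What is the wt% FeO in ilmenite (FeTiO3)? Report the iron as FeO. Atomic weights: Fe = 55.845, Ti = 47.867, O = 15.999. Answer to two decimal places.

47.36 wt%

Molar mass of FeTiO3 = 1·55.845 + 1·47.867 + 3·15.999 = 151.709 g/mol.
Each formula unit contains 1 Fe, equivalent to 1/1 = 1.0000 mol FeO.
M(FeO) = 1×55.845 + 1×15.999 = 71.844 g/mol.
Mass of FeO per formula unit = 1.0000 × 71.844 = 71.844 g.
FeO wt% = 71.844 / 151.709 × 100 = 47.36%.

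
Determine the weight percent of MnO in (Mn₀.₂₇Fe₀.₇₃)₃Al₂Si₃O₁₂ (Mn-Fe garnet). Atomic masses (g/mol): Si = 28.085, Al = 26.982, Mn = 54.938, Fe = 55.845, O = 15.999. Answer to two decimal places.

M((Mn₀.₂₇Fe₀.₇₃)₃Al₂Si₃O₁₂) = 497.007 g/mol; M(MnO) = 70.937 g/mol.
Moles MnO per formula unit = 0.81 Mn ÷ 1 = 0.8100.
MnO fraction = (0.8100 × 70.937) / 497.007 = 57.459/497.007 = 0.1156.

11.56 wt%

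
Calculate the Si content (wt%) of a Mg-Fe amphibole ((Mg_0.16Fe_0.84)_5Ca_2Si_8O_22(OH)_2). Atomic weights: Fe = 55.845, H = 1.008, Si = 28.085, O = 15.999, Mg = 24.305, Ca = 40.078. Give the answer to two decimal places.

23.78 wt%

Formula mass = 0.80*24.305 + 4.20*55.845 + 2*40.078 + 8*28.085 + 24*15.999 + 2*1.008 = 944.821 g/mol, of which 224.680 g is Si.
So Si makes up 224.680/944.821 = 0.2378 of the mass, i.e. 23.78%.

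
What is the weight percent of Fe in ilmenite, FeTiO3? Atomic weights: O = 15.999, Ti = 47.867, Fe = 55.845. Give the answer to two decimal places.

M(FeTiO3) = 151.709 g/mol.
Fe contributes 1 × 55.845 = 55.845 g per mole.
55.845/151.709 = 0.3681 → 36.81%.

36.81 mass %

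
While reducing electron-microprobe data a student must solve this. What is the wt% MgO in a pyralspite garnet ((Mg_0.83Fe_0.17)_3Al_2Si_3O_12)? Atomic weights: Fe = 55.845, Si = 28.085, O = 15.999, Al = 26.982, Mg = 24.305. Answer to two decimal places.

Formula mass = 419.207 g/mol.
2.49 Mg → 2.4900 mol MgO per formula unit; M(MgO) = 40.304, so MgO mass = 100.357 g.
100.357/419.207 × 100 = 23.94 wt%.

23.94 wt%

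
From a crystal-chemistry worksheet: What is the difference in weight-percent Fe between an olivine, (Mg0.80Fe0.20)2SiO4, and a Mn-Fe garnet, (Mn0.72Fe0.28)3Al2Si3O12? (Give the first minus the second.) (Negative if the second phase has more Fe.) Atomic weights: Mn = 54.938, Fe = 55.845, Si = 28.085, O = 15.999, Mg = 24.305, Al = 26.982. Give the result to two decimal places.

Fe in (Mg0.80Fe0.20)2SiO4: molar mass 153.307 g/mol; 0.40×55.845 = 22.338 g → 14.57 wt%.
Fe in (Mn0.72Fe0.28)3Al2Si3O12: molar mass 495.783 g/mol; 0.84×55.845 = 46.910 g → 9.46 wt%.
Difference = 14.57 − 9.46 = 5.11 percentage points.

5.11 percentage points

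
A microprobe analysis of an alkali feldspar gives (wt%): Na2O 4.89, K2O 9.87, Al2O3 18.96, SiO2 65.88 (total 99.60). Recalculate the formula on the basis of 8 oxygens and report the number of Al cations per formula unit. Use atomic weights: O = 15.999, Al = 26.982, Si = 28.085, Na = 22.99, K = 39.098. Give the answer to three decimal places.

4.89 wt% Na2O ÷ 61.979 g/mol = 0.07890 mol, giving 0.15780 Na and 0.07890 O.
9.87 wt% K2O ÷ 94.195 g/mol = 0.10478 mol, giving 0.20956 K and 0.10478 O.
18.96 wt% Al2O3 ÷ 101.961 g/mol = 0.18595 mol, giving 0.37190 Al and 0.55785 O.
65.88 wt% SiO2 ÷ 60.083 g/mol = 1.09648 mol, giving 1.09648 Si and 2.19296 O.
Oxygen sums to 2.93449; scaling by 8/2.93449 = 2.72620 puts the formula on 8 O.
Al: 0.37190 × 2.72620 = 1.014 atoms per formula unit.

1.014 Al apfu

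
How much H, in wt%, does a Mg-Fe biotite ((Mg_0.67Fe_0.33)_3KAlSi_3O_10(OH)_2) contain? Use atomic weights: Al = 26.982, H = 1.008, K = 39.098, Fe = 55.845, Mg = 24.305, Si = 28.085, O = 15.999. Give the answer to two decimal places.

M((Mg_0.67Fe_0.33)_3KAlSi_3O_10(OH)_2) = 448.479 g/mol.
H contributes 2 × 1.008 = 2.016 g per mole.
2.016/448.479 = 0.0045 → 0.45%.

0.45 wt%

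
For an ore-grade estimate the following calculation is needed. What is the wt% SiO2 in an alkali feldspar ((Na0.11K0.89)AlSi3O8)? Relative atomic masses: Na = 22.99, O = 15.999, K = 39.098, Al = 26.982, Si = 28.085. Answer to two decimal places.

M((Na0.11K0.89)AlSi3O8) = 276.555 g/mol; M(SiO2) = 60.083 g/mol.
Moles SiO2 per formula unit = 3 Si ÷ 1 = 3.0000.
SiO2 fraction = (3.0000 × 60.083) / 276.555 = 180.249/276.555 = 0.6518.

65.18 wt%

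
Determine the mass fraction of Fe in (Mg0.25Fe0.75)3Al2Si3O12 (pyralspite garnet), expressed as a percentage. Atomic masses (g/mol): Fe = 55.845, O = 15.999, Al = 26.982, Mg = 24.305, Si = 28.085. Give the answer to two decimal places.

Formula mass = 0.75×24.305 + 2.25×55.845 + 2×26.982 + 3×28.085 + 12×15.999 = 474.087 g/mol, of which 125.651 g is Fe.
So Fe makes up 125.651/474.087 = 0.2650 of the mass, i.e. 26.50%.

26.50 weight percent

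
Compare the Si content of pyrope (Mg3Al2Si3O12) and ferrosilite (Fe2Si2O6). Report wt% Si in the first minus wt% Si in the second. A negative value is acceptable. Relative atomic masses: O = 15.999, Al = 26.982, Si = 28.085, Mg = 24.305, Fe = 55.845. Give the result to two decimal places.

M(Mg3Al2Si3O12) = 403.122 g/mol, so wt% Si = 84.255/403.122 × 100 = 20.90%.
M(Fe2Si2O6) = 263.854 g/mol, so wt% Si = 56.170/263.854 × 100 = 21.29%.
20.90 − 21.29 = -0.39 pp.

-0.39 percentage points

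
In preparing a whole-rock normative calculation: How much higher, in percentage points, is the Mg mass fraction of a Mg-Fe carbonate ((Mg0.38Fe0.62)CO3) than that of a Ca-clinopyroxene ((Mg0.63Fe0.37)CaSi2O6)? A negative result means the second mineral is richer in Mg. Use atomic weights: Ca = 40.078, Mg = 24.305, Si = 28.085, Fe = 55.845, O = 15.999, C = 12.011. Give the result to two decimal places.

2.18 percentage points

Mg in (Mg0.38Fe0.62)CO3: molar mass 103.868 g/mol; 0.38×24.305 = 9.236 g → 8.89 wt%.
Mg in (Mg0.63Fe0.37)CaSi2O6: molar mass 228.217 g/mol; 0.63×24.305 = 15.312 g → 6.71 wt%.
Difference = 8.89 − 6.71 = 2.18 percentage points.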